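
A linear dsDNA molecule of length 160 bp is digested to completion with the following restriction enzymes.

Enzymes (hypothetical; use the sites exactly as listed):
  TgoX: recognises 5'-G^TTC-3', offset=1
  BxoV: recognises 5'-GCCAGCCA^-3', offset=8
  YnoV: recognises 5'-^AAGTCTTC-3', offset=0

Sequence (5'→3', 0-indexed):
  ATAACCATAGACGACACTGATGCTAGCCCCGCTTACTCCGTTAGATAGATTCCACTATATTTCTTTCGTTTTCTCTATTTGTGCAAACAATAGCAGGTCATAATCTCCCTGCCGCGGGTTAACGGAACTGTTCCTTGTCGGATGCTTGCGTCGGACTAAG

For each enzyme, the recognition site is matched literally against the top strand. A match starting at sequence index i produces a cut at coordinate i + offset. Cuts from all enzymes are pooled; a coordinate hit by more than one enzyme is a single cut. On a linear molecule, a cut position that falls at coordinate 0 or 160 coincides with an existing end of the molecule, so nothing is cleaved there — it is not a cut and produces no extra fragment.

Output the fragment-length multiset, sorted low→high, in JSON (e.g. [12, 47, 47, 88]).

Scan for sites:
  TgoX (GTTC, off=1): starts [129] → cuts [130]
  BxoV (GCCAGCCA, off=8): no sites
  YnoV (AAGTCTTC, off=0): no sites

Pooled cuts: [130]

Fragments:
  [0,130): 130 bp
  [130,160): 30 bp

[30,130]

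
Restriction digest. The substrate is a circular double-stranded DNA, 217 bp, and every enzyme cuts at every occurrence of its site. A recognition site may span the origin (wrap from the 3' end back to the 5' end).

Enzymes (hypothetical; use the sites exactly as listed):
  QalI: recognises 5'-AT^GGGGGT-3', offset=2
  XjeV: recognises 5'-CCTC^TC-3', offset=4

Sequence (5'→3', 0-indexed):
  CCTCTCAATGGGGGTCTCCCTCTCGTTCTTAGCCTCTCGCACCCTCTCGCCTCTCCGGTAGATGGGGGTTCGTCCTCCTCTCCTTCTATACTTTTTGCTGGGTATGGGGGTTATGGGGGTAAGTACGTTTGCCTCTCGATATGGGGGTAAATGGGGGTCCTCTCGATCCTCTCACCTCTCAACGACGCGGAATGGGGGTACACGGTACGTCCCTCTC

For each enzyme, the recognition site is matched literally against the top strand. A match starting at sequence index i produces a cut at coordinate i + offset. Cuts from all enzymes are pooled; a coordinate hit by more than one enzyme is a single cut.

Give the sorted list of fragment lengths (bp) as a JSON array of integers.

Scan for sites:
  QalI (ATGGGGGT, off=2): starts [7, 61, 103, 112, 140, 150, 191] → cuts [9, 63, 105, 114, 142, 152, 193]
  XjeV (CCTCTC, off=4): starts [0, 18, 32, 42, 49, 76, 131, 158, 167, 174, 211] → cuts [4, 22, 36, 46, 53, 80, 135, 162, 171, 178, 215]

All cut coordinates (distinct, sorted): [4, 9, 22, 36, 46, 53, 63, 80, 105, 114, 135, 142, 152, 162, 171, 178, 193, 215]

Fragments:
  4→9: 5 bp
  9→22: 13 bp
  22→36: 14 bp
  36→46: 10 bp
  46→53: 7 bp
  53→63: 10 bp
  63→80: 17 bp
  80→105: 25 bp
  105→114: 9 bp
  114→135: 21 bp
  135→142: 7 bp
  142→152: 10 bp
  152→162: 10 bp
  162→171: 9 bp
  171→178: 7 bp
  178→193: 15 bp
  193→215: 22 bp
  215→4 (wrap): 217-215+4 = 6 bp

[5,6,7,7,7,9,9,10,10,10,10,13,14,15,17,21,22,25]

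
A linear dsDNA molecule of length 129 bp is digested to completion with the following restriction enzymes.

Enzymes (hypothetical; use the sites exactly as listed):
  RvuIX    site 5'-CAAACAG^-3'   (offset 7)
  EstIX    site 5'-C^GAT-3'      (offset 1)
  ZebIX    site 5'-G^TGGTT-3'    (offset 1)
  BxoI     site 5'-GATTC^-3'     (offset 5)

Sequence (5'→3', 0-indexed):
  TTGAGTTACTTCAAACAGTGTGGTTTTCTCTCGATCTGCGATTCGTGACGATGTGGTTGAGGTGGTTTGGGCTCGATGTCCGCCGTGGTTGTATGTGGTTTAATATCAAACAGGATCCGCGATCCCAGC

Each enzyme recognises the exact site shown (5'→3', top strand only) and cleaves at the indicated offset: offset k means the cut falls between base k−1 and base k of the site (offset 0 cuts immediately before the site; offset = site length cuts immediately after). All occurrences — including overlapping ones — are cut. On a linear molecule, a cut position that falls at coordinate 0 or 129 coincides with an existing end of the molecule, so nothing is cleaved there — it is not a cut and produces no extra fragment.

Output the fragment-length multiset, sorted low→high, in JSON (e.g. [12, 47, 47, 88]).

[2,4,5,5,7,7,9,9,10,11,12,12,18,18]

Scan for sites:
  RvuIX CAAACAG/7: at [11, 106] ⇒ [18, 113]
  EstIX CGAT/1: at [31, 38, 48, 73, 119] ⇒ [32, 39, 49, 74, 120]
  ZebIX GTGGTT/1: at [19, 52, 61, 84, 94] ⇒ [20, 53, 62, 85, 95]
  BxoI GATTC/5: at [39] ⇒ [44]

All cut coordinates (distinct, sorted): [18, 20, 32, 39, 44, 49, 53, 62, 74, 85, 95, 113, 120]

Fragments:
  [0,18): 18 bp
  [18,20): 2 bp
  [20,32): 12 bp
  [32,39): 7 bp
  [39,44): 5 bp
  [44,49): 5 bp
  [49,53): 4 bp
  [53,62): 9 bp
  [62,74): 12 bp
  [74,85): 11 bp
  [85,95): 10 bp
  [95,113): 18 bp
  [113,120): 7 bp
  [120,129): 9 bp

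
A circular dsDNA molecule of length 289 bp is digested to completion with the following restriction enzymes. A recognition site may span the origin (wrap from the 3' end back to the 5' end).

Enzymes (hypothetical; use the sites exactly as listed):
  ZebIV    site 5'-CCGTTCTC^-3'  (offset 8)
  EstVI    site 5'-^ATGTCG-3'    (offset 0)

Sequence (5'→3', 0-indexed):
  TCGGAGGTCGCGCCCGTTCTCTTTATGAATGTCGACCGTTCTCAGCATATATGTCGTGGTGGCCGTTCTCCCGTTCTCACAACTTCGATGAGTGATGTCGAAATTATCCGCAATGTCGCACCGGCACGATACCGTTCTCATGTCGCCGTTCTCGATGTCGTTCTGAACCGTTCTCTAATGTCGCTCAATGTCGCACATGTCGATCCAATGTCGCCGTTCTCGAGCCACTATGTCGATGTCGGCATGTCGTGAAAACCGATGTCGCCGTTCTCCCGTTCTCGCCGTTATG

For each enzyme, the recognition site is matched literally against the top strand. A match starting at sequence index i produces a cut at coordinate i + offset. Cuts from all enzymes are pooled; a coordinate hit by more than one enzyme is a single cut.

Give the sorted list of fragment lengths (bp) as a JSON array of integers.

[1,2,6,6,7,7,8,8,8,8,9,10,11,14,14,14,15,15,16,18,20,21,24,27]

Per-enzyme occurrences:
  ZebIV CCGTTCTC/8: at [13, 35, 62, 70, 131, 145, 167, 213, 264, 272] ⇒ [21, 43, 70, 78, 139, 153, 175, 221, 272, 280]
  EstVI ATGTCG/0: at [28, 50, 94, 112, 139, 154, 177, 187, 196, 207, 229, 235, 243, 258, 286] ⇒ [28, 50, 94, 112, 139, 154, 177, 187, 196, 207, 229, 235, 243, 258, 286]

Pooled cuts: [21, 28, 43, 50, 70, 78, 94, 112, 139, 153, 154, 175, 177, 187, 196, 207, 221, 229, 235, 243, 258, 272, 280, 286]

Fragments:
  21→28: 7 bp
  28→43: 15 bp
  43→50: 7 bp
  50→70: 20 bp
  70→78: 8 bp
  78→94: 16 bp
  94→112: 18 bp
  112→139: 27 bp
  139→153: 14 bp
  153→154: 1 bp
  154→175: 21 bp
  175→177: 2 bp
  177→187: 10 bp
  187→196: 9 bp
  196→207: 11 bp
  207→221: 14 bp
  221→229: 8 bp
  229→235: 6 bp
  235→243: 8 bp
  243→258: 15 bp
  258→272: 14 bp
  272→280: 8 bp
  280→286: 6 bp
  286→21 (wrap): 289-286+21 = 24 bp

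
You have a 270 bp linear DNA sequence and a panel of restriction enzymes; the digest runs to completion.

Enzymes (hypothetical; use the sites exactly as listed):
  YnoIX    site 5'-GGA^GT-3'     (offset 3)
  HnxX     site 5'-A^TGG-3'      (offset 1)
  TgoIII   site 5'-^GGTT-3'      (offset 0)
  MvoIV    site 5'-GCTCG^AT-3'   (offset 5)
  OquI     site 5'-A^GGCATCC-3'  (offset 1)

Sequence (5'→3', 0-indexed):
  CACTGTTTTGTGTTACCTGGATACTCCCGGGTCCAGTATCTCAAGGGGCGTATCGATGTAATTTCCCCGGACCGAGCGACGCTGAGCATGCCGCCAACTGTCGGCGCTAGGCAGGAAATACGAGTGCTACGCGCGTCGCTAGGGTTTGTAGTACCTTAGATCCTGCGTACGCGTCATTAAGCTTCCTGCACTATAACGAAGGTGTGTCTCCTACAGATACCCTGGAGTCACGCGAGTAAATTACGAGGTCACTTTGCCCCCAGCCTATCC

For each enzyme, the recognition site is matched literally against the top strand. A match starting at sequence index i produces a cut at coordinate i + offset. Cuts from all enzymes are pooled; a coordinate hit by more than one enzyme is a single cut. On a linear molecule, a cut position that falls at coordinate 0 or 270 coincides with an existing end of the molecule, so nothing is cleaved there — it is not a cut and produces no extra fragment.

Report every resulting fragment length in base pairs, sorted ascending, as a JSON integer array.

Per-enzyme occurrences:
  YnoIX GGAGT/3: at [223] ⇒ [226]
  HnxX (ATGG, off=1): no sites
  TgoIII GGTT/0: at [142] ⇒ [142]
  MvoIV (GCTCGAT, off=5): no sites
  OquI (AGGCATCC, off=1): no sites

All cut coordinates (distinct, sorted): [142, 226]

Fragments:
  [0,142): 142 bp
  [142,226): 84 bp
  [226,270): 44 bp

[44,84,142]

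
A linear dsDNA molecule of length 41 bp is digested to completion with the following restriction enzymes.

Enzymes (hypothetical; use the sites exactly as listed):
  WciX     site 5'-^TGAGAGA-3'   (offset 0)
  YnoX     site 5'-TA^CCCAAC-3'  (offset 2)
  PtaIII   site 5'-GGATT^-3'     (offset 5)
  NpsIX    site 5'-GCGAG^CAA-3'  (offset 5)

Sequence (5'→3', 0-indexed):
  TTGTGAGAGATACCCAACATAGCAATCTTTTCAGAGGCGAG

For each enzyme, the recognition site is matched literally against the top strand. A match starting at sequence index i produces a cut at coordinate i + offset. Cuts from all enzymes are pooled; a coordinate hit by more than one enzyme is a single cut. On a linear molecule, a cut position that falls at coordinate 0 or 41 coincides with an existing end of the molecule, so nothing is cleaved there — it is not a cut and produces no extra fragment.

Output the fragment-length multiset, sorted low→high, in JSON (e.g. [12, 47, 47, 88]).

[3,9,29]

Scan for sites:
  WciX (TGAGAGA, off=0): starts [3] → cuts [3]
  YnoX (TACCCAAC, off=2): starts [10] → cuts [12]
  PtaIII (GGATT, off=5): no sites
  NpsIX (GCGAGCAA, off=5): no sites

Pooled cuts: [3, 12]

Fragments:
  [0,3): 3 bp
  [3,12): 9 bp
  [12,41): 29 bp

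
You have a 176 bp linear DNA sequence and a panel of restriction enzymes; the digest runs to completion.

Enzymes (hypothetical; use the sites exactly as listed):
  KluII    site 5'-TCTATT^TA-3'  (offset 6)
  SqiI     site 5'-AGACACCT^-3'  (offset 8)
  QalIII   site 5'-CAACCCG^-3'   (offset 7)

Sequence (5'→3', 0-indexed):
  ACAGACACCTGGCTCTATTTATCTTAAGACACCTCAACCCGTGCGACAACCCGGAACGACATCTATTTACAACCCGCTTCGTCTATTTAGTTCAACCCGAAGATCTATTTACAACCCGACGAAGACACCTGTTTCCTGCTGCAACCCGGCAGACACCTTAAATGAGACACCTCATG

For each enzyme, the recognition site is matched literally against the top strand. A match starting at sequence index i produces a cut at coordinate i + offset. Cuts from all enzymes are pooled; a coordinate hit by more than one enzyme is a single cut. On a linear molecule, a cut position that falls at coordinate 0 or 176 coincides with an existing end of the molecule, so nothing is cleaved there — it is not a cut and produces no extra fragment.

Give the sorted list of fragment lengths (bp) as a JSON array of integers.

Scan for sites:
  KluII (TCTATTTA, off=6): starts [13, 61, 81, 103] → cuts [19, 67, 87, 109]
  SqiI (AGACACCT, off=8): starts [2, 26, 122, 150, 164] → cuts [10, 34, 130, 158, 172]
  QalIII (CAACCCG, off=7): starts [34, 46, 69, 92, 111, 141] → cuts [41, 53, 76, 99, 118, 148]

Pooled cuts: [10, 19, 34, 41, 53, 67, 76, 87, 99, 109, 118, 130, 148, 158, 172]

Fragments:
  [0,10): 10 bp
  [10,19): 9 bp
  [19,34): 15 bp
  [34,41): 7 bp
  [41,53): 12 bp
  [53,67): 14 bp
  [67,76): 9 bp
  [76,87): 11 bp
  [87,99): 12 bp
  [99,109): 10 bp
  [109,118): 9 bp
  [118,130): 12 bp
  [130,148): 18 bp
  [148,158): 10 bp
  [158,172): 14 bp
  [172,176): 4 bp

[4,7,9,9,9,10,10,10,11,12,12,12,14,14,15,18]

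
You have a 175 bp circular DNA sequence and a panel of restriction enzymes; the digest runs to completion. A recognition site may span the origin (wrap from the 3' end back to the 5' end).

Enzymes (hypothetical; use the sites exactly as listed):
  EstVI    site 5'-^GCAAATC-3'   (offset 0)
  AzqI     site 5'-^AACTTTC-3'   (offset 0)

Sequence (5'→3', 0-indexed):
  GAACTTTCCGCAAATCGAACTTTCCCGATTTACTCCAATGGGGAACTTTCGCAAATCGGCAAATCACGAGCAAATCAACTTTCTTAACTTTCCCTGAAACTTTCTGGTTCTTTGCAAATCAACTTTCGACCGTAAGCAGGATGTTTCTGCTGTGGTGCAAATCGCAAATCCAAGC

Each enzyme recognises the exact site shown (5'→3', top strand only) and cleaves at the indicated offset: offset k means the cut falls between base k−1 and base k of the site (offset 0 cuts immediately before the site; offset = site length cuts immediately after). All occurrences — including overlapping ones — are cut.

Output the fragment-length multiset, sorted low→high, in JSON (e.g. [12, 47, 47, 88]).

Scan for sites:
  EstVI (GCAAATC, off=0): starts [9, 50, 58, 69, 113, 156, 163] → cuts [9, 50, 58, 69, 113, 156, 163]
  AzqI (AACTTTC, off=0): starts [1, 17, 43, 76, 85, 97, 120] → cuts [1, 17, 43, 76, 85, 97, 120]

Pooled cuts: [1, 9, 17, 43, 50, 58, 69, 76, 85, 97, 113, 120, 156, 163]

Fragment lengths:
  1→9: 8 bp
  9→17: 8 bp
  17→43: 26 bp
  43→50: 7 bp
  50→58: 8 bp
  58→69: 11 bp
  69→76: 7 bp
  76→85: 9 bp
  85→97: 12 bp
  97→113: 16 bp
  113→120: 7 bp
  120→156: 36 bp
  156→163: 7 bp
  163→1 (wrap): 175-163+1 = 13 bp

[7,7,7,7,8,8,8,9,11,12,13,16,26,36]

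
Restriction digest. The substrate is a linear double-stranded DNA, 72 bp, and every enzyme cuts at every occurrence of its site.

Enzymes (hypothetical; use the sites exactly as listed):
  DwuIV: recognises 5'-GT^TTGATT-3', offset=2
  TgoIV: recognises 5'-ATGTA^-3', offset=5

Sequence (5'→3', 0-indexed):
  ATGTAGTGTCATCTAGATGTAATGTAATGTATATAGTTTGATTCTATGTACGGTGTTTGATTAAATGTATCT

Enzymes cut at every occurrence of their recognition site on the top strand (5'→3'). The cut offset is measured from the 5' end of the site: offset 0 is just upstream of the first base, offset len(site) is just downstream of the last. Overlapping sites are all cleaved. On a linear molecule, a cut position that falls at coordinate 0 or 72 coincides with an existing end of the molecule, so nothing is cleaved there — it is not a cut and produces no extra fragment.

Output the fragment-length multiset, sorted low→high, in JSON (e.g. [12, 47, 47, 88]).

Per-enzyme occurrences:
  DwuIV (GTTTGATT, off=2): starts [35, 54] → cuts [37, 56]
  TgoIV (ATGTA, off=5): starts [0, 16, 21, 26, 45, 64] → cuts [5, 21, 26, 31, 50, 69]

Pooled cuts: [5, 21, 26, 31, 37, 50, 56, 69]

Fragments:
  [0,5): 5 bp
  [5,21): 16 bp
  [21,26): 5 bp
  [26,31): 5 bp
  [31,37): 6 bp
  [37,50): 13 bp
  [50,56): 6 bp
  [56,69): 13 bp
  [69,72): 3 bp

[3,5,5,5,6,6,13,13,16]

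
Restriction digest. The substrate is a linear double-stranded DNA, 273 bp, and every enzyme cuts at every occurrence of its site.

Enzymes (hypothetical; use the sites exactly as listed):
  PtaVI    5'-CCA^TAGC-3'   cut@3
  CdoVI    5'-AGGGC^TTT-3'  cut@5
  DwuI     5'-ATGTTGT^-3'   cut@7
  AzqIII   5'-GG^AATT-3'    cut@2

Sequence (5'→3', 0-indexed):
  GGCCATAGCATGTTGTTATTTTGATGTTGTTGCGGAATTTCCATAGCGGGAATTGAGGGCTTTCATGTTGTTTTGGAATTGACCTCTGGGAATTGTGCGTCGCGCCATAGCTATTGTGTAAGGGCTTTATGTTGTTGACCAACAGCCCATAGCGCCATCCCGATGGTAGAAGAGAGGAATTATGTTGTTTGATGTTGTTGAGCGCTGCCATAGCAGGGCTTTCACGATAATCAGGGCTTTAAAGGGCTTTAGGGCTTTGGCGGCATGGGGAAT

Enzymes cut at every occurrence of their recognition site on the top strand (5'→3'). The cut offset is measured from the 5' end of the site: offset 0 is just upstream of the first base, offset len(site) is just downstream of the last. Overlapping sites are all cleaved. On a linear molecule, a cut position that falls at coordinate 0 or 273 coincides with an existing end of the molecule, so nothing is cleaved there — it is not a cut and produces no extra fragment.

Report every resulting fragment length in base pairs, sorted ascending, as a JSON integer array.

Per-enzyme occurrences:
  PtaVI CCATAGC/3: at [2, 40, 104, 146, 207] ⇒ [5, 43, 107, 149, 210]
  CdoVI AGGGCTTT/5: at [55, 120, 214, 232, 242, 250] ⇒ [60, 125, 219, 237, 247, 255]
  DwuI ATGTTGT/7: at [9, 23, 64, 128, 181, 191] ⇒ [16, 30, 71, 135, 188, 198]
  AzqIII GGAATT/2: at [33, 48, 74, 88, 175] ⇒ [35, 50, 76, 90, 177]

All cut coordinates (distinct, sorted): [5, 16, 30, 35, 43, 50, 60, 71, 76, 90, 107, 125, 135, 149, 177, 188, 198, 210, 219, 237, 247, 255]

Fragment lengths:
  [0,5): 5 bp
  [5,16): 11 bp
  [16,30): 14 bp
  [30,35): 5 bp
  [35,43): 8 bp
  [43,50): 7 bp
  [50,60): 10 bp
  [60,71): 11 bp
  [71,76): 5 bp
  [76,90): 14 bp
  [90,107): 17 bp
  [107,125): 18 bp
  [125,135): 10 bp
  [135,149): 14 bp
  [149,177): 28 bp
  [177,188): 11 bp
  [188,198): 10 bp
  [198,210): 12 bp
  [210,219): 9 bp
  [219,237): 18 bp
  [237,247): 10 bp
  [247,255): 8 bp
  [255,273): 18 bp

[5,5,5,7,8,8,9,10,10,10,10,11,11,11,12,14,14,14,17,18,18,18,28]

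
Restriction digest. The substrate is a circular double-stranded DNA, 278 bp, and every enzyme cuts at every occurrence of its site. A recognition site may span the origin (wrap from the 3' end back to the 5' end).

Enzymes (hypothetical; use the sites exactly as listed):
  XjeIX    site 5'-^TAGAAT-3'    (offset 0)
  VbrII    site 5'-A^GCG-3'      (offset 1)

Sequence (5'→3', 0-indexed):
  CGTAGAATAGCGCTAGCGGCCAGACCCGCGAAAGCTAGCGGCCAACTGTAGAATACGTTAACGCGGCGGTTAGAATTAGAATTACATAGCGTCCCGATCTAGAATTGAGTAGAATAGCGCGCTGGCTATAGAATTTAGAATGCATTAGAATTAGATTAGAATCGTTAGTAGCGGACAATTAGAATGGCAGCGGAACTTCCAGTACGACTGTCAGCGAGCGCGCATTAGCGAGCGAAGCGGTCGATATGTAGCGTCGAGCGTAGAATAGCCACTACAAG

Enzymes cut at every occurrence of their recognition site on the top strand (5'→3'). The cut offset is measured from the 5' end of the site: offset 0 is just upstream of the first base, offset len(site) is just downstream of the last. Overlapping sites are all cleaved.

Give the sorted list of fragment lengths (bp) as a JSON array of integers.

[3,3,4,4,5,6,6,7,7,7,7,9,10,10,10,10,11,11,11,12,12,14,14,17,22,22,24]

Site scan:
  XjeIX (TAGAAT, off=0): starts [2, 48, 70, 76, 99, 109, 128, 135, 145, 156, 179, 260] → cuts [2, 48, 70, 76, 99, 109, 128, 135, 145, 156, 179, 260]
  VbrII (AGCG, off=1): starts [8, 14, 36, 87, 115, 169, 188, 212, 216, 226, 230, 235, 249, 256, 276] → cuts [9, 15, 37, 88, 116, 170, 189, 213, 217, 227, 231, 236, 250, 257, 277]

Pooled cuts: [2, 9, 15, 37, 48, 70, 76, 88, 99, 109, 116, 128, 135, 145, 156, 170, 179, 189, 213, 217, 227, 231, 236, 250, 257, 260, 277]

Fragments:
  2→9: 7 bp
  9→15: 6 bp
  15→37: 22 bp
  37→48: 11 bp
  48→70: 22 bp
  70→76: 6 bp
  76→88: 12 bp
  88→99: 11 bp
  99→109: 10 bp
  109→116: 7 bp
  116→128: 12 bp
  128→135: 7 bp
  135→145: 10 bp
  145→156: 11 bp
  156→170: 14 bp
  170→179: 9 bp
  179→189: 10 bp
  189→213: 24 bp
  213→217: 4 bp
  217→227: 10 bp
  227→231: 4 bp
  231→236: 5 bp
  236→250: 14 bp
  250→257: 7 bp
  257→260: 3 bp
  260→277: 17 bp
  277→2 (wrap): 278-277+2 = 3 bp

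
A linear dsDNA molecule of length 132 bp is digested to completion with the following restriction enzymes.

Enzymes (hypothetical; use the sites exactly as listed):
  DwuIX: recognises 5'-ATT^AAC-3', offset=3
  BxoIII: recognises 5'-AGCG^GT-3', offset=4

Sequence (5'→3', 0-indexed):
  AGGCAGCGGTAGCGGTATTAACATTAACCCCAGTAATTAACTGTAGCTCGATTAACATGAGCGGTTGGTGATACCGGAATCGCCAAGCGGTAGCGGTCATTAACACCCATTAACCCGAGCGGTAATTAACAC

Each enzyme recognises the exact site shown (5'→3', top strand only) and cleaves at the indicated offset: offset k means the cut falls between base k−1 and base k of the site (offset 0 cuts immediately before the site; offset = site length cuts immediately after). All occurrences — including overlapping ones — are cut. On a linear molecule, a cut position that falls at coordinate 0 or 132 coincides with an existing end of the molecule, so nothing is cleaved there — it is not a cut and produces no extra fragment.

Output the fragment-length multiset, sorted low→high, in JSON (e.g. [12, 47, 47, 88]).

Scan for sites:
  DwuIX ATTAAC/3: at [16, 22, 35, 50, 98, 108, 124] ⇒ [19, 25, 38, 53, 101, 111, 127]
  BxoIII AGCGGT/4: at [4, 10, 59, 85, 91, 117] ⇒ [8, 14, 63, 89, 95, 121]

Pooled cuts: [8, 14, 19, 25, 38, 53, 63, 89, 95, 101, 111, 121, 127]

Fragments:
  [0,8): 8 bp
  [8,14): 6 bp
  [14,19): 5 bp
  [19,25): 6 bp
  [25,38): 13 bp
  [38,53): 15 bp
  [53,63): 10 bp
  [63,89): 26 bp
  [89,95): 6 bp
  [95,101): 6 bp
  [101,111): 10 bp
  [111,121): 10 bp
  [121,127): 6 bp
  [127,132): 5 bp

[5,5,6,6,6,6,6,8,10,10,10,13,15,26]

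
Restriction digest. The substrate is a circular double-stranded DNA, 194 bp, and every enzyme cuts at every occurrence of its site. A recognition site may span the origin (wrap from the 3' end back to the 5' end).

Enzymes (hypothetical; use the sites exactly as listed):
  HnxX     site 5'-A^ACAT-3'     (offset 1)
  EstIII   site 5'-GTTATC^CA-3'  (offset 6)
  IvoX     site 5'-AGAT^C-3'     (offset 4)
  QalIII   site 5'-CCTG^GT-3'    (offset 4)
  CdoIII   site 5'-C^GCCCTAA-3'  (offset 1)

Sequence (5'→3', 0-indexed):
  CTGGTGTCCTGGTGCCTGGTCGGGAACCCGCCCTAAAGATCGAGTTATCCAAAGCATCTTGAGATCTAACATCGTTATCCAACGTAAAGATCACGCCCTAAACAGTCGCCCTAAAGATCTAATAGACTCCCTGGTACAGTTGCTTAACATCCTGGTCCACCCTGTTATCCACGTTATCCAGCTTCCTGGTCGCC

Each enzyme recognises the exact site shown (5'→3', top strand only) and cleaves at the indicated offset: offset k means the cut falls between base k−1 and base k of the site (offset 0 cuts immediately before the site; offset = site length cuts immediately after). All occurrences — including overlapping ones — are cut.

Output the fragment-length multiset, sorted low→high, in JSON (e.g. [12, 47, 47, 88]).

Site scan:
  HnxX (AACAT, off=1): starts [67, 145] → cuts [68, 146]
  EstIII (GTTATCCA, off=6): starts [43, 73, 163, 172] → cuts [49, 79, 169, 178]
  IvoX (AGATC, off=4): starts [36, 61, 87, 114] → cuts [40, 65, 91, 118]
  QalIII (CCTGGT, off=4): starts [7, 14, 129, 150, 184, 193] → cuts [3, 11, 18, 133, 154, 188]
  CdoIII (CGCCCTAA, off=1): starts [28, 93, 106] → cuts [29, 94, 107]

Pooled cuts: [3, 11, 18, 29, 40, 49, 65, 68, 79, 91, 94, 107, 118, 133, 146, 154, 169, 178, 188]

Fragment lengths:
  3→11: 8 bp
  11→18: 7 bp
  18→29: 11 bp
  29→40: 11 bp
  40→49: 9 bp
  49→65: 16 bp
  65→68: 3 bp
  68→79: 11 bp
  79→91: 12 bp
  91→94: 3 bp
  94→107: 13 bp
  107→118: 11 bp
  118→133: 15 bp
  133→146: 13 bp
  146→154: 8 bp
  154→169: 15 bp
  169→178: 9 bp
  178→188: 10 bp
  188→3 (wrap): 194-188+3 = 9 bp

[3,3,7,8,8,9,9,9,10,11,11,11,11,12,13,13,15,15,16]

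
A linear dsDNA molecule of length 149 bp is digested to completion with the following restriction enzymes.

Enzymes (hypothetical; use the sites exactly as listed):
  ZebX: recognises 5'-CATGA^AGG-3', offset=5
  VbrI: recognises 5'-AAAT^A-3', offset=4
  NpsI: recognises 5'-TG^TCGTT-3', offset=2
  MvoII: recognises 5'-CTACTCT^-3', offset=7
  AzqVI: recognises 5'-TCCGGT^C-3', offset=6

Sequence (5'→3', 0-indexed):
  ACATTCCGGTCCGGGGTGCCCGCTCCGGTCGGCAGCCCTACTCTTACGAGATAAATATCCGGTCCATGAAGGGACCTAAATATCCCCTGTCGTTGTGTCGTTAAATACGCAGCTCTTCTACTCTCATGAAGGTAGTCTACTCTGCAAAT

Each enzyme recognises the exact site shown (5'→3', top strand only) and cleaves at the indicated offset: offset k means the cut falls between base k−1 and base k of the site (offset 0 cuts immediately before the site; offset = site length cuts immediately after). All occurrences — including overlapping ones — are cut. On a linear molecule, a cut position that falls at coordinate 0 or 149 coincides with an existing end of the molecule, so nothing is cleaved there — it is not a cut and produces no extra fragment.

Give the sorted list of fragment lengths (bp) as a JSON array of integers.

Per-enzyme occurrences:
  ZebX CATGAAGG/5: at [64, 124] ⇒ [69, 129]
  VbrI AAATA/4: at [52, 77, 102] ⇒ [56, 81, 106]
  NpsI TGTCGTT/2: at [87, 95] ⇒ [89, 97]
  MvoII CTACTCT/7: at [37, 117, 136] ⇒ [44, 124, 143]
  AzqVI TCCGGTC/6: at [4, 23, 57] ⇒ [10, 29, 63]

All cut coordinates (distinct, sorted): [10, 29, 44, 56, 63, 69, 81, 89, 97, 106, 124, 129, 143]

Fragments:
  [0,10): 10 bp
  [10,29): 19 bp
  [29,44): 15 bp
  [44,56): 12 bp
  [56,63): 7 bp
  [63,69): 6 bp
  [69,81): 12 bp
  [81,89): 8 bp
  [89,97): 8 bp
  [97,106): 9 bp
  [106,124): 18 bp
  [124,129): 5 bp
  [129,143): 14 bp
  [143,149): 6 bp

[5,6,6,7,8,8,9,10,12,12,14,15,18,19]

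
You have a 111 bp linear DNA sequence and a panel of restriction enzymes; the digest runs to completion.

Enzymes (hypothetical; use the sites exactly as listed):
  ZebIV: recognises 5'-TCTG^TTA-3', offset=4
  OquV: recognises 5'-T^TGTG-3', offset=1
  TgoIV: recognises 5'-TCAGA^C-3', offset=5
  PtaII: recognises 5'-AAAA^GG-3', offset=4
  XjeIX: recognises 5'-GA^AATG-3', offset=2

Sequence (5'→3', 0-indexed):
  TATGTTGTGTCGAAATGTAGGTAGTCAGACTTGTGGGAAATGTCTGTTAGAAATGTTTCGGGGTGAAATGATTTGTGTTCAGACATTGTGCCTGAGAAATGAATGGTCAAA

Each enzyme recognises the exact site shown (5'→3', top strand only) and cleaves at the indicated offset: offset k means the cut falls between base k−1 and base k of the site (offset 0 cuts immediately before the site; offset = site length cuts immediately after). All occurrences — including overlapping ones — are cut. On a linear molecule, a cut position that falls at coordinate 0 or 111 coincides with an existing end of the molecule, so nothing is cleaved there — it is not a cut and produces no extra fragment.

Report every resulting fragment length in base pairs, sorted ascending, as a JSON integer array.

[2,3,5,5,7,7,8,8,10,11,14,15,16]

Scan for sites:
  ZebIV TCTGTTA/4: at [42] ⇒ [46]
  OquV TTGTG/1: at [4, 30, 72, 85] ⇒ [5, 31, 73, 86]
  TgoIV TCAGAC/5: at [24, 78] ⇒ [29, 83]
  PtaII (AAAAGG, off=4): no sites
  XjeIX GAAATG/2: at [11, 36, 49, 64, 95] ⇒ [13, 38, 51, 66, 97]

Pooled cuts: [5, 13, 29, 31, 38, 46, 51, 66, 73, 83, 86, 97]

Fragments:
  [0,5): 5 bp
  [5,13): 8 bp
  [13,29): 16 bp
  [29,31): 2 bp
  [31,38): 7 bp
  [38,46): 8 bp
  [46,51): 5 bp
  [51,66): 15 bp
  [66,73): 7 bp
  [73,83): 10 bp
  [83,86): 3 bp
  [86,97): 11 bp
  [97,111): 14 bp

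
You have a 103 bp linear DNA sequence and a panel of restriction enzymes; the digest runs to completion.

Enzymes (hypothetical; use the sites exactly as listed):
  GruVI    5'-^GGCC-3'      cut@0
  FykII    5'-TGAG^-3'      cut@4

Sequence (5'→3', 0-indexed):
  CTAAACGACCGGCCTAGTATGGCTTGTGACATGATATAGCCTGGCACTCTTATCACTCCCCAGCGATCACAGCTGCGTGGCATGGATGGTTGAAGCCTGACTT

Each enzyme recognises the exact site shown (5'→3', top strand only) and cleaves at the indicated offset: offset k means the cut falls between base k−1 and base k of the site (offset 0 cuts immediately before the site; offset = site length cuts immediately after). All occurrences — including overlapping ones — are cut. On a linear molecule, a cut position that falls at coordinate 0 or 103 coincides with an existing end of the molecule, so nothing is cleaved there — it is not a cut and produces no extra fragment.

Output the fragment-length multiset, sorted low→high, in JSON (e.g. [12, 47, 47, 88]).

[10,93]

Per-enzyme occurrences:
  GruVI GGCC/0: at [10] ⇒ [10]
  FykII (TGAG, off=4): no sites

Pooled cuts: [10]

Fragment lengths:
  [0,10): 10 bp
  [10,103): 93 bp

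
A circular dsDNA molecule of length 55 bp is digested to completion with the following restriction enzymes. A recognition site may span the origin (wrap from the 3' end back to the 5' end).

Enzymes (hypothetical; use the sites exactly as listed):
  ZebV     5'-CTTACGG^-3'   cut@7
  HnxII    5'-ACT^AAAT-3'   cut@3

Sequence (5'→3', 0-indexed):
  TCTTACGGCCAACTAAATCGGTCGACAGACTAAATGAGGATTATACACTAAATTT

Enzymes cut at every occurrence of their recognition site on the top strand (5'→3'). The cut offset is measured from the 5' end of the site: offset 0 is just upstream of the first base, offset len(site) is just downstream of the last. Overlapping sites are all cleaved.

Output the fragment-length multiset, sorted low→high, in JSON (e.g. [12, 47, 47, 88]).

Per-enzyme occurrences:
  ZebV (CTTACGG, off=7): starts [1] → cuts [8]
  HnxII (ACTAAAT, off=3): starts [11, 28, 46] → cuts [14, 31, 49]

All cut coordinates (distinct, sorted): [8, 14, 31, 49]

Fragment lengths:
  8→14: 6 bp
  14→31: 17 bp
  31→49: 18 bp
  49→8 (wrap): 55-49+8 = 14 bp

[6,14,17,18]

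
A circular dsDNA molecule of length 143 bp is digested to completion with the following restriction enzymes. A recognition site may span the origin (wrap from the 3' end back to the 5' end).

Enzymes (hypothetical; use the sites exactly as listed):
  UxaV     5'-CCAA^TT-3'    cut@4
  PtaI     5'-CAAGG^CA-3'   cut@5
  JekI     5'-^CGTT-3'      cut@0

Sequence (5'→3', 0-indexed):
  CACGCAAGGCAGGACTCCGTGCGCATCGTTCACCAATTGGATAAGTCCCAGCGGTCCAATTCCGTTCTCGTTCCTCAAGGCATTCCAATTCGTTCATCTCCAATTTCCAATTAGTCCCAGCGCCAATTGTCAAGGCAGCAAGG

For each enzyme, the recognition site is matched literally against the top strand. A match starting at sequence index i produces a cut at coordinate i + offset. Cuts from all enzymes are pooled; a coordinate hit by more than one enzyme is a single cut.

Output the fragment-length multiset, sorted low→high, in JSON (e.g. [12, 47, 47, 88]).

[2,3,6,7,8,8,9,9,10,12,13,16,17,23]

Per-enzyme occurrences:
  UxaV (CCAATT, off=4): starts [32, 55, 84, 99, 106, 122] → cuts [36, 59, 88, 103, 110, 126]
  PtaI (CAAGGCA, off=5): starts [4, 75, 130, 138] → cuts [0, 9, 80, 135]
  JekI (CGTT, off=0): starts [26, 62, 68, 90] → cuts [26, 62, 68, 90]

All cut coordinates (distinct, sorted): [0, 9, 26, 36, 59, 62, 68, 80, 88, 90, 103, 110, 126, 135]

Fragment lengths:
  0→9: 9 bp
  9→26: 17 bp
  26→36: 10 bp
  36→59: 23 bp
  59→62: 3 bp
  62→68: 6 bp
  68→80: 12 bp
  80→88: 8 bp
  88→90: 2 bp
  90→103: 13 bp
  103→110: 7 bp
  110→126: 16 bp
  126→135: 9 bp
  135→0 (wrap): 143-135+0 = 8 bp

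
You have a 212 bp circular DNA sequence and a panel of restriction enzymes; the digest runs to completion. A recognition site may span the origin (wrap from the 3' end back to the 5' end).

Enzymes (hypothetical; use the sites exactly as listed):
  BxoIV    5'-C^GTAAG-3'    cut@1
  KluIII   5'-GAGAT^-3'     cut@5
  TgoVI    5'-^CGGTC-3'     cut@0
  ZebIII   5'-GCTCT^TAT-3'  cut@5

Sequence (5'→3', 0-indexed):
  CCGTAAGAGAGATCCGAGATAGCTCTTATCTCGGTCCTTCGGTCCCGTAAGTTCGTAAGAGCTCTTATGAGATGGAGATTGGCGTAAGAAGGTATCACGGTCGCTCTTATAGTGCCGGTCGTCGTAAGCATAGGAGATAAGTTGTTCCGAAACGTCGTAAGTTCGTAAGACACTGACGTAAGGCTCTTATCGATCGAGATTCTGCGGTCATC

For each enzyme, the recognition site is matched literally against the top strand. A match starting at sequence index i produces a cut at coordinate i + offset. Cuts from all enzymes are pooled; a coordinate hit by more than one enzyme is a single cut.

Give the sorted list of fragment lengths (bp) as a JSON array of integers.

Site scan:
  BxoIV CGTAAG/1: at [1, 45, 53, 82, 122, 155, 163, 176] ⇒ [2, 46, 54, 83, 123, 156, 164, 177]
  KluIII GAGAT/5: at [8, 15, 68, 74, 133, 195] ⇒ [13, 20, 73, 79, 138, 200]
  TgoVI CGGTC/0: at [31, 39, 97, 115, 204] ⇒ [31, 39, 97, 115, 204]
  ZebIII GCTCTTAT/5: at [21, 60, 102, 182] ⇒ [26, 65, 107, 187]

All cut coordinates (distinct, sorted): [2, 13, 20, 26, 31, 39, 46, 54, 65, 73, 79, 83, 97, 107, 115, 123, 138, 156, 164, 177, 187, 200, 204]

Fragments:
  2→13: 11 bp
  13→20: 7 bp
  20→26: 6 bp
  26→31: 5 bp
  31→39: 8 bp
  39→46: 7 bp
  46→54: 8 bp
  54→65: 11 bp
  65→73: 8 bp
  73→79: 6 bp
  79→83: 4 bp
  83→97: 14 bp
  97→107: 10 bp
  107→115: 8 bp
  115→123: 8 bp
  123→138: 15 bp
  138→156: 18 bp
  156→164: 8 bp
  164→177: 13 bp
  177→187: 10 bp
  187→200: 13 bp
  200→204: 4 bp
  204→2 (wrap): 212-204+2 = 10 bp

[4,4,5,6,6,7,7,8,8,8,8,8,8,10,10,10,11,11,13,13,14,15,18]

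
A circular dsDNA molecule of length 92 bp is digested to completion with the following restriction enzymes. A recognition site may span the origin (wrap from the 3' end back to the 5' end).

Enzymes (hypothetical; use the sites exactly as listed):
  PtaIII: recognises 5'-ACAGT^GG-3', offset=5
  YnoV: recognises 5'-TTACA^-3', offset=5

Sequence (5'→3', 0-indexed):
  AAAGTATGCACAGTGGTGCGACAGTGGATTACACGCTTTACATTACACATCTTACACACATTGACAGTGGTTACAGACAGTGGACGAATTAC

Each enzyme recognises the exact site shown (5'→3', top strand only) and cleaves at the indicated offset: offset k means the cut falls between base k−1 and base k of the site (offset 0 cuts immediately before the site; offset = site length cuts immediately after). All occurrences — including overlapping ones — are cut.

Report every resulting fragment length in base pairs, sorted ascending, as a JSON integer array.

Scan for sites:
  PtaIII ACAGTGG/5: at [9, 20, 63, 76] ⇒ [14, 25, 68, 81]
  YnoV TTACA/5: at [28, 37, 42, 51, 70, 88] ⇒ [1, 33, 42, 47, 56, 75]

All cut coordinates (distinct, sorted): [1, 14, 25, 33, 42, 47, 56, 68, 75, 81]

Fragment lengths:
  1→14: 13 bp
  14→25: 11 bp
  25→33: 8 bp
  33→42: 9 bp
  42→47: 5 bp
  47→56: 9 bp
  56→68: 12 bp
  68→75: 7 bp
  75→81: 6 bp
  81→1 (wrap): 92-81+1 = 12 bp

[5,6,7,8,9,9,11,12,12,13]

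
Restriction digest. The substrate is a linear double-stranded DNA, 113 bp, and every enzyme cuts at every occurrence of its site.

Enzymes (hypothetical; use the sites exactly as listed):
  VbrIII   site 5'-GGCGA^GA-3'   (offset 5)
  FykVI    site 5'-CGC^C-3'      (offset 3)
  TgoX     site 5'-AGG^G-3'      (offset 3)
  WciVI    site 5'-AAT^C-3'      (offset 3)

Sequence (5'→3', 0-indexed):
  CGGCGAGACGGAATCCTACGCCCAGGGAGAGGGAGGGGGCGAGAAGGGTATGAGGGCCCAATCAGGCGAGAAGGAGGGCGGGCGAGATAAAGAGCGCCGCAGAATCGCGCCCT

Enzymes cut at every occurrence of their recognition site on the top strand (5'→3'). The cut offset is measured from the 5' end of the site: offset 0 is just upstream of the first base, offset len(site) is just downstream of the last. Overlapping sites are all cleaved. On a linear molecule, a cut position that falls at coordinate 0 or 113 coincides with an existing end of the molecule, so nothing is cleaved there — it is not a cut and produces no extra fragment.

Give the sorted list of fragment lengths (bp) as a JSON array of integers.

[3,4,5,5,5,6,6,6,7,7,7,8,8,8,8,8,12]

Scan for sites:
  VbrIII (GGCGAGA, off=5): starts [1, 37, 64, 80] → cuts [6, 42, 69, 85]
  FykVI (CGCC, off=3): starts [18, 94, 107] → cuts [21, 97, 110]
  TgoX (AGGG, off=3): starts [23, 29, 33, 44, 52, 74] → cuts [26, 32, 36, 47, 55, 77]
  WciVI (AATC, off=3): starts [11, 59, 102] → cuts [14, 62, 105]

All cut coordinates (distinct, sorted): [6, 14, 21, 26, 32, 36, 42, 47, 55, 62, 69, 77, 85, 97, 105, 110]

Fragment lengths:
  [0,6): 6 bp
  [6,14): 8 bp
  [14,21): 7 bp
  [21,26): 5 bp
  [26,32): 6 bp
  [32,36): 4 bp
  [36,42): 6 bp
  [42,47): 5 bp
  [47,55): 8 bp
  [55,62): 7 bp
  [62,69): 7 bp
  [69,77): 8 bp
  [77,85): 8 bp
  [85,97): 12 bp
  [97,105): 8 bp
  [105,110): 5 bp
  [110,113): 3 bp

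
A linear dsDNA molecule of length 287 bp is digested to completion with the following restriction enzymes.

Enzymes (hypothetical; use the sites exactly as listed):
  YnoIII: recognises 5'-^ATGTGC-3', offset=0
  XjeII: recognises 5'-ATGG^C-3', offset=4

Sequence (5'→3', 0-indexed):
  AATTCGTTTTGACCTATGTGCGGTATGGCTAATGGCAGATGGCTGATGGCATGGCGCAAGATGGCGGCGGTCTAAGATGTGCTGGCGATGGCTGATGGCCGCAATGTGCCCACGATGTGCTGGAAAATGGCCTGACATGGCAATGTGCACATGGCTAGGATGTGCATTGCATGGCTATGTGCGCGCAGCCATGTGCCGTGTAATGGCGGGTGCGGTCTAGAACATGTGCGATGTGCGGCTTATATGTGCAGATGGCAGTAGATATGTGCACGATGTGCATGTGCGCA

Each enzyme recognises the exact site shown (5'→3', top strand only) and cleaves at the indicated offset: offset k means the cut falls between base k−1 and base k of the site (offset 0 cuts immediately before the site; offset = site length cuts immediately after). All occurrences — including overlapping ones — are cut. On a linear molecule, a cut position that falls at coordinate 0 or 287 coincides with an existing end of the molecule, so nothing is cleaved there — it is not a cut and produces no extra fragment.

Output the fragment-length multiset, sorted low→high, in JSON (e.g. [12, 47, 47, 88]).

[2,2,5,5,5,6,7,7,7,7,7,8,9,9,10,10,11,12,12,12,13,13,14,15,15,15,16,16,17]

Per-enzyme occurrences:
  YnoIII (ATGTGC, off=0): starts [15, 76, 103, 114, 142, 159, 176, 190, 223, 230, 243, 263, 272, 278] → cuts [15, 76, 103, 114, 142, 159, 176, 190, 223, 230, 243, 263, 272, 278]
  XjeII (ATGGC, off=4): starts [24, 31, 38, 45, 50, 60, 87, 94, 126, 136, 150, 170, 202, 251] → cuts [28, 35, 42, 49, 54, 64, 91, 98, 130, 140, 154, 174, 206, 255]

Pooled cuts: [15, 28, 35, 42, 49, 54, 64, 76, 91, 98, 103, 114, 130, 140, 142, 154, 159, 174, 176, 190, 206, 223, 230, 243, 255, 263, 272, 278]

Fragments:
  [0,15): 15 bp
  [15,28): 13 bp
  [28,35): 7 bp
  [35,42): 7 bp
  [42,49): 7 bp
  [49,54): 5 bp
  [54,64): 10 bp
  [64,76): 12 bp
  [76,91): 15 bp
  [91,98): 7 bp
  [98,103): 5 bp
  [103,114): 11 bp
  [114,130): 16 bp
  [130,140): 10 bp
  [140,142): 2 bp
  [142,154): 12 bp
  [154,159): 5 bp
  [159,174): 15 bp
  [174,176): 2 bp
  [176,190): 14 bp
  [190,206): 16 bp
  [206,223): 17 bp
  [223,230): 7 bp
  [230,243): 13 bp
  [243,255): 12 bp
  [255,263): 8 bp
  [263,272): 9 bp
  [272,278): 6 bp
  [278,287): 9 bp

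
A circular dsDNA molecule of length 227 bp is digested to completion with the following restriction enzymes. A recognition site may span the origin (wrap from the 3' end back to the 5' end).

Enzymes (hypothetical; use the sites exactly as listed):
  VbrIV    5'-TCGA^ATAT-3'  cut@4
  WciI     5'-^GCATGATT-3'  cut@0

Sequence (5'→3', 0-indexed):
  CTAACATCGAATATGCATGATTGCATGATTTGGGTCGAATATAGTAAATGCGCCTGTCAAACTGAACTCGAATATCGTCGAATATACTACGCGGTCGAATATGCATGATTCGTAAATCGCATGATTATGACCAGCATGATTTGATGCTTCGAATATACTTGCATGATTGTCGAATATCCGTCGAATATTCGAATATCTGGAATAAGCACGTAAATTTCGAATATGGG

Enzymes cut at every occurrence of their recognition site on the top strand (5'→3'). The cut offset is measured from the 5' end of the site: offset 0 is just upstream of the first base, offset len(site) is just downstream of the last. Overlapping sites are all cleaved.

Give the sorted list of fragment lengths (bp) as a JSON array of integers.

[4,4,8,8,8,10,11,13,15,16,16,17,17,19,28,33]

Per-enzyme occurrences:
  VbrIV TCGAATAT/4: at [6, 34, 67, 77, 94, 148, 169, 180, 188, 216] ⇒ [10, 38, 71, 81, 98, 152, 173, 184, 192, 220]
  WciI GCATGATT/0: at [14, 22, 102, 118, 133, 160] ⇒ [14, 22, 102, 118, 133, 160]

All cut coordinates (distinct, sorted): [10, 14, 22, 38, 71, 81, 98, 102, 118, 133, 152, 160, 173, 184, 192, 220]

Fragments:
  10→14: 4 bp
  14→22: 8 bp
  22→38: 16 bp
  38→71: 33 bp
  71→81: 10 bp
  81→98: 17 bp
  98→102: 4 bp
  102→118: 16 bp
  118→133: 15 bp
  133→152: 19 bp
  152→160: 8 bp
  160→173: 13 bp
  173→184: 11 bp
  184→192: 8 bp
  192→220: 28 bp
  220→10 (wrap): 227-220+10 = 17 bp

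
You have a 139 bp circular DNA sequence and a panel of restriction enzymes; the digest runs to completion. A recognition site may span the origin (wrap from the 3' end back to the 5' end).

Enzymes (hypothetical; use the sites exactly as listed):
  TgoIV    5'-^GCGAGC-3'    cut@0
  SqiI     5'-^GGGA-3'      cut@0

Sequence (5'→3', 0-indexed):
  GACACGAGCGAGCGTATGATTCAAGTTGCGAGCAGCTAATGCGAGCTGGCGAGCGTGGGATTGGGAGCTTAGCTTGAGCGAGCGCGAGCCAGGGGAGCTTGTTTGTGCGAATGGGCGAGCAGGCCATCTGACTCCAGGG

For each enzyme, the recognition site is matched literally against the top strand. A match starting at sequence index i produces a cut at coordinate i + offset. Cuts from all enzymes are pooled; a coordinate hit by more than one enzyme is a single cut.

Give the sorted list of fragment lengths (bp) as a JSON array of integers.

[6,6,8,8,9,9,13,15,20,22,23]

Scan for sites:
  TgoIV GCGAGC/0: at [7, 27, 40, 48, 77, 83, 114] ⇒ [7, 27, 40, 48, 77, 83, 114]
  SqiI GGGA/0: at [56, 62, 92, 137] ⇒ [56, 62, 92, 137]

Pooled cuts: [7, 27, 40, 48, 56, 62, 77, 83, 92, 114, 137]

Fragments:
  7→27: 20 bp
  27→40: 13 bp
  40→48: 8 bp
  48→56: 8 bp
  56→62: 6 bp
  62→77: 15 bp
  77→83: 6 bp
  83→92: 9 bp
  92→114: 22 bp
  114→137: 23 bp
  137→7 (wrap): 139-137+7 = 9 bp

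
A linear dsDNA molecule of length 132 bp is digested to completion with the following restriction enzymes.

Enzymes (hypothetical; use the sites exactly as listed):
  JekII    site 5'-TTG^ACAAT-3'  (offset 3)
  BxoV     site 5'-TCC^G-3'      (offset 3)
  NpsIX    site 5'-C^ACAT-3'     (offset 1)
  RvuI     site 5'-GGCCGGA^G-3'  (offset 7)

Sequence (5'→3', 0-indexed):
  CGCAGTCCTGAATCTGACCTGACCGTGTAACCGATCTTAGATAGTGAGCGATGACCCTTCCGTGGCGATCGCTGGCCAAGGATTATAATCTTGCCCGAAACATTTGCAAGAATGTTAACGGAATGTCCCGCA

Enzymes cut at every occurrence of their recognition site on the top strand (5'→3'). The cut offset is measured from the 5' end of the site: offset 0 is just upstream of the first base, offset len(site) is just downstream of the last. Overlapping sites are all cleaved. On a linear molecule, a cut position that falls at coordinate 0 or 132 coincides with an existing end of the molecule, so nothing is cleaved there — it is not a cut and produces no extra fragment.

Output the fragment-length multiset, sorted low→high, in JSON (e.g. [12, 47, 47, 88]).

Scan for sites:
  JekII (TTGACAAT, off=3): no sites
  BxoV (TCCG, off=3): starts [58] → cuts [61]
  NpsIX (CACAT, off=1): no sites
  RvuI (GGCCGGAG, off=7): no sites

Pooled cuts: [61]

Fragment lengths:
  [0,61): 61 bp
  [61,132): 71 bp

[61,71]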